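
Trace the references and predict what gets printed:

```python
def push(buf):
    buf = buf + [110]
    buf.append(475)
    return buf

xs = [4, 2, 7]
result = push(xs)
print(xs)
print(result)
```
[4, 2, 7]
[4, 2, 7, 110, 475]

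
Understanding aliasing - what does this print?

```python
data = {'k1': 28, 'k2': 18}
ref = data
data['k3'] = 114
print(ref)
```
{'k1': 28, 'k2': 18, 'k3': 114}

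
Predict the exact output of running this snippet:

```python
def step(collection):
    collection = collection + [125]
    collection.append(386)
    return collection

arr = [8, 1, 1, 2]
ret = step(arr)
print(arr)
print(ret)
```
[8, 1, 1, 2]
[8, 1, 1, 2, 125, 386]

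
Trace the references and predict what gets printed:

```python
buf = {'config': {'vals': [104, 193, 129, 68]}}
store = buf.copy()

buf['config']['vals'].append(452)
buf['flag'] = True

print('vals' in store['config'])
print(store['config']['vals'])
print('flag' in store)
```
True
[104, 193, 129, 68, 452]
False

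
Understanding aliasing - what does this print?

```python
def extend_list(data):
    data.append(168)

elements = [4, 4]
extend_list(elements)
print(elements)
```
[4, 4, 168]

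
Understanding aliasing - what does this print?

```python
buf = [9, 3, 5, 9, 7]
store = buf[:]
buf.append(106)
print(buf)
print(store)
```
[9, 3, 5, 9, 7, 106]
[9, 3, 5, 9, 7]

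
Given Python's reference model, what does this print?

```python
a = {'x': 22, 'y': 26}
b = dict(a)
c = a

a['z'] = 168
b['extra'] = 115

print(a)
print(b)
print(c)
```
{'x': 22, 'y': 26, 'z': 168}
{'x': 22, 'y': 26, 'extra': 115}
{'x': 22, 'y': 26, 'z': 168}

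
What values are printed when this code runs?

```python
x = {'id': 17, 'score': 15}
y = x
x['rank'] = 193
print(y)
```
{'id': 17, 'score': 15, 'rank': 193}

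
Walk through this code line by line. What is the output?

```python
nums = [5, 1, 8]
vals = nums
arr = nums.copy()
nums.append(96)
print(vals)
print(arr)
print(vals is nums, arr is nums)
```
[5, 1, 8, 96]
[5, 1, 8]
True False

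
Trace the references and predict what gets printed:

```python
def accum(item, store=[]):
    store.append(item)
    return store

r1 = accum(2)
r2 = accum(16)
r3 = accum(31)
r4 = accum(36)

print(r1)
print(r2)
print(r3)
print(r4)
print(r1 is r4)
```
[2, 16, 31, 36]
[2, 16, 31, 36]
[2, 16, 31, 36]
[2, 16, 31, 36]
True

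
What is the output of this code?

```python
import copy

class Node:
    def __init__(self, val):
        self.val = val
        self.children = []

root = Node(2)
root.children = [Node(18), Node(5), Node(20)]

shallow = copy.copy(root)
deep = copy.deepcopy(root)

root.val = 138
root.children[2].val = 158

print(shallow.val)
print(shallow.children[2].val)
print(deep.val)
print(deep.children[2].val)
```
2
158
2
20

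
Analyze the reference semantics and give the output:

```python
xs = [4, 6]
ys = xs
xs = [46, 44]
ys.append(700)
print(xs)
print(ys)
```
[46, 44]
[4, 6, 700]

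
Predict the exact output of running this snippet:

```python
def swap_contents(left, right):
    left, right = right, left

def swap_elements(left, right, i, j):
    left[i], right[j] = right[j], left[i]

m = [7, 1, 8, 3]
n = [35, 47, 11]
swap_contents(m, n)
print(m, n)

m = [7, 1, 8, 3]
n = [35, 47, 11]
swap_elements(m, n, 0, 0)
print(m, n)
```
[7, 1, 8, 3] [35, 47, 11]
[35, 1, 8, 3] [7, 47, 11]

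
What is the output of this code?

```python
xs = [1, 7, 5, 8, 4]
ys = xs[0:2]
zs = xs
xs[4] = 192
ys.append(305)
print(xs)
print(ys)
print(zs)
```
[1, 7, 5, 8, 192]
[1, 7, 305]
[1, 7, 5, 8, 192]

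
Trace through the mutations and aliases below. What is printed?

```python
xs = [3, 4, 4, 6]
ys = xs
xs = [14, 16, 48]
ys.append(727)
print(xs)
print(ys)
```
[14, 16, 48]
[3, 4, 4, 6, 727]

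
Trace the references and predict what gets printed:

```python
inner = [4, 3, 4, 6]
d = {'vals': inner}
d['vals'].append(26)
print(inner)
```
[4, 3, 4, 6, 26]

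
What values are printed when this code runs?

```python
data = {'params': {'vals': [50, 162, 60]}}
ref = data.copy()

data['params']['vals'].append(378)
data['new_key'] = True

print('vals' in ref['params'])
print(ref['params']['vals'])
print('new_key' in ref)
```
True
[50, 162, 60, 378]
False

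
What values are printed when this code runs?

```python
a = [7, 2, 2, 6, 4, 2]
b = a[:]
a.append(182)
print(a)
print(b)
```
[7, 2, 2, 6, 4, 2, 182]
[7, 2, 2, 6, 4, 2]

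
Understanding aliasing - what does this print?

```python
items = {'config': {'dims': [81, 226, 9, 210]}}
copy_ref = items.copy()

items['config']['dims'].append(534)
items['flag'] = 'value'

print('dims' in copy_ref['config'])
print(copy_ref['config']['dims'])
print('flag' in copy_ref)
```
True
[81, 226, 9, 210, 534]
False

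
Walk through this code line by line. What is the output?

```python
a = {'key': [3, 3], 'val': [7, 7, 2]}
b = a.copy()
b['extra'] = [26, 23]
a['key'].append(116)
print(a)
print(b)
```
{'key': [3, 3, 116], 'val': [7, 7, 2]}
{'key': [3, 3, 116], 'val': [7, 7, 2], 'extra': [26, 23]}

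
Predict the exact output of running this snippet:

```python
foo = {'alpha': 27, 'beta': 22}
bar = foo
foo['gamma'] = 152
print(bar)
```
{'alpha': 27, 'beta': 22, 'gamma': 152}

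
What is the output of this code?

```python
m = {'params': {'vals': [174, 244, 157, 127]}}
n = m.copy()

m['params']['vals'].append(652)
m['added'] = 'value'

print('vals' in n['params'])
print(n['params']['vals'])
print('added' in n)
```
True
[174, 244, 157, 127, 652]
False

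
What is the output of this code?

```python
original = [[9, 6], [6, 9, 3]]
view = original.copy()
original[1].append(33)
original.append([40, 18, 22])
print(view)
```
[[9, 6], [6, 9, 3, 33]]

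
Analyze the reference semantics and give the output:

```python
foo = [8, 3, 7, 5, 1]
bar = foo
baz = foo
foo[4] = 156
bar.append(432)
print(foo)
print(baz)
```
[8, 3, 7, 5, 156, 432]
[8, 3, 7, 5, 156, 432]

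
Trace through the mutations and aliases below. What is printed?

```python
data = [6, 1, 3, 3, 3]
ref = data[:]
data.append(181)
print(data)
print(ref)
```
[6, 1, 3, 3, 3, 181]
[6, 1, 3, 3, 3]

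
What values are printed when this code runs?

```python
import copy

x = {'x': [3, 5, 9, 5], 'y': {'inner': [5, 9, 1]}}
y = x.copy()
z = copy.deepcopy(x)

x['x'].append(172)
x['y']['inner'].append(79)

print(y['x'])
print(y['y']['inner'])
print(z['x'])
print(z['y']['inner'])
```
[3, 5, 9, 5, 172]
[5, 9, 1, 79]
[3, 5, 9, 5]
[5, 9, 1]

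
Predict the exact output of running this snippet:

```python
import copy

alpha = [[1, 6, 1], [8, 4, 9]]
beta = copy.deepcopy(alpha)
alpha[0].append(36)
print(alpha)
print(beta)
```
[[1, 6, 1, 36], [8, 4, 9]]
[[1, 6, 1], [8, 4, 9]]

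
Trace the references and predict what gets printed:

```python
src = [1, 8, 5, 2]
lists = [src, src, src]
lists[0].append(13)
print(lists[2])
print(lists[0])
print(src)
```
[1, 8, 5, 2, 13]
[1, 8, 5, 2, 13]
[1, 8, 5, 2, 13]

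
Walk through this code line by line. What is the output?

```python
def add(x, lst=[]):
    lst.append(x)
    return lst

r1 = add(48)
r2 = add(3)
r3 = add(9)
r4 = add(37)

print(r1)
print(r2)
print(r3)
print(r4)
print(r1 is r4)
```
[48, 3, 9, 37]
[48, 3, 9, 37]
[48, 3, 9, 37]
[48, 3, 9, 37]
True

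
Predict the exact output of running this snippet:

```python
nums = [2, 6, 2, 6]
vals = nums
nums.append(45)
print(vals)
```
[2, 6, 2, 6, 45]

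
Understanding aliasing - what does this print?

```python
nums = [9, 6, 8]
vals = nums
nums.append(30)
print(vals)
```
[9, 6, 8, 30]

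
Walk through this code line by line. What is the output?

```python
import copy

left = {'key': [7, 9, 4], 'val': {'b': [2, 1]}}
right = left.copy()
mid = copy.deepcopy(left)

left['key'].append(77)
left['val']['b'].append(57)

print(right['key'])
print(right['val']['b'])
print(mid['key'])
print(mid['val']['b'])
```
[7, 9, 4, 77]
[2, 1, 57]
[7, 9, 4]
[2, 1]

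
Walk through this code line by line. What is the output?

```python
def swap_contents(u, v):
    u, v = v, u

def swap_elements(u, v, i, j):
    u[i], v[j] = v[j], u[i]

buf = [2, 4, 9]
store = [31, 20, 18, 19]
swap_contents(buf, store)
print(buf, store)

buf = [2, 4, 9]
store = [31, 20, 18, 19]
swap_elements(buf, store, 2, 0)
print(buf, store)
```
[2, 4, 9] [31, 20, 18, 19]
[2, 4, 31] [9, 20, 18, 19]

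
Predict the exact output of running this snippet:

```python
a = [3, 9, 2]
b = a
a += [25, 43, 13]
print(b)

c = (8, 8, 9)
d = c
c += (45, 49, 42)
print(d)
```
[3, 9, 2, 25, 43, 13]
(8, 8, 9)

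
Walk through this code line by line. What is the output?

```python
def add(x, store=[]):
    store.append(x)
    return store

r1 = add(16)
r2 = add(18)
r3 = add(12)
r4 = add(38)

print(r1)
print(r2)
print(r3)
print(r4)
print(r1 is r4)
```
[16, 18, 12, 38]
[16, 18, 12, 38]
[16, 18, 12, 38]
[16, 18, 12, 38]
True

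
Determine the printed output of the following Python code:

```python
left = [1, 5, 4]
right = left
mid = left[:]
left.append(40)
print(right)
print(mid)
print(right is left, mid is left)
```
[1, 5, 4, 40]
[1, 5, 4]
True False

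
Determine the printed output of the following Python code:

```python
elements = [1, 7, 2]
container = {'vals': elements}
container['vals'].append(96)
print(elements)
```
[1, 7, 2, 96]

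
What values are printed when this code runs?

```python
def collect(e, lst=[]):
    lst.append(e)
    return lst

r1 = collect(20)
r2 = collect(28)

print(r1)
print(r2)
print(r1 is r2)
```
[20, 28]
[20, 28]
True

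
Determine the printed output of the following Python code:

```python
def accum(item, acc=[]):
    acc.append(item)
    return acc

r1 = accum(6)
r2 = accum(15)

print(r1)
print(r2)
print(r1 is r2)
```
[6, 15]
[6, 15]
True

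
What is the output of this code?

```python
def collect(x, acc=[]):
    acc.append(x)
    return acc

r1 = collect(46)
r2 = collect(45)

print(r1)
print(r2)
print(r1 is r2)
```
[46, 45]
[46, 45]
True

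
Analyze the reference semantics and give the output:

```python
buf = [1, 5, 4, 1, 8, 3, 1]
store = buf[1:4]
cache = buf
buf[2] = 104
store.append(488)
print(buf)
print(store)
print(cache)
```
[1, 5, 104, 1, 8, 3, 1]
[5, 4, 1, 488]
[1, 5, 104, 1, 8, 3, 1]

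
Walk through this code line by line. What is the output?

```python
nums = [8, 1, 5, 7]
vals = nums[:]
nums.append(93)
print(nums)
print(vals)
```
[8, 1, 5, 7, 93]
[8, 1, 5, 7]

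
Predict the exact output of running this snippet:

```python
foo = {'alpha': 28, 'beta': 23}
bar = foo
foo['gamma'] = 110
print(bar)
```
{'alpha': 28, 'beta': 23, 'gamma': 110}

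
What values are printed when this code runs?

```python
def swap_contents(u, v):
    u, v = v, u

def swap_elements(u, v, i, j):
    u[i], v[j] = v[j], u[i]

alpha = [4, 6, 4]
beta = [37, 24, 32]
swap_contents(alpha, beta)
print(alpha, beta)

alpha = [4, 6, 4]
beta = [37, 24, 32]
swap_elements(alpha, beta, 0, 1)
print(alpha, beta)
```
[4, 6, 4] [37, 24, 32]
[24, 6, 4] [37, 4, 32]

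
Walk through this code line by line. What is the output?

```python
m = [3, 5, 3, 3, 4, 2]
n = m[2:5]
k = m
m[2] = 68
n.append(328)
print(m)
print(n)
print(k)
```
[3, 5, 68, 3, 4, 2]
[3, 3, 4, 328]
[3, 5, 68, 3, 4, 2]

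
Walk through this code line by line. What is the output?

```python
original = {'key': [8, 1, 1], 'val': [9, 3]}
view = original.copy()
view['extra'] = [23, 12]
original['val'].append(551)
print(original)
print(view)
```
{'key': [8, 1, 1], 'val': [9, 3, 551]}
{'key': [8, 1, 1], 'val': [9, 3, 551], 'extra': [23, 12]}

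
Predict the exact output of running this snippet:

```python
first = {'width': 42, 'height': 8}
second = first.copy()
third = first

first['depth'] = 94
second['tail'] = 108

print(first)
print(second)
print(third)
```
{'width': 42, 'height': 8, 'depth': 94}
{'width': 42, 'height': 8, 'tail': 108}
{'width': 42, 'height': 8, 'depth': 94}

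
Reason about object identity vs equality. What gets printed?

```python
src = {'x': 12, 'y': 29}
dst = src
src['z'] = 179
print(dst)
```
{'x': 12, 'y': 29, 'z': 179}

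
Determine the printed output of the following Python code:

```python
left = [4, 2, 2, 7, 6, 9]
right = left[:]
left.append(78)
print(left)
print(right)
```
[4, 2, 2, 7, 6, 9, 78]
[4, 2, 2, 7, 6, 9]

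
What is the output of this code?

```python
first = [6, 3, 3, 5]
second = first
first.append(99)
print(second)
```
[6, 3, 3, 5, 99]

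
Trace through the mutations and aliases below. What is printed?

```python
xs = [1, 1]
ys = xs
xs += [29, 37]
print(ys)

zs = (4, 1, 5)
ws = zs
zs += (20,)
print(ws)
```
[1, 1, 29, 37]
(4, 1, 5)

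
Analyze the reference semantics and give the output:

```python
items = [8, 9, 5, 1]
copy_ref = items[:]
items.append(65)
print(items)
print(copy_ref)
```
[8, 9, 5, 1, 65]
[8, 9, 5, 1]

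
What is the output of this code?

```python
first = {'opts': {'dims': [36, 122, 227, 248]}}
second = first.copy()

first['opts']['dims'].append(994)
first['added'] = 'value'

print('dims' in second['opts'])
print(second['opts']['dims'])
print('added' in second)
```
True
[36, 122, 227, 248, 994]
False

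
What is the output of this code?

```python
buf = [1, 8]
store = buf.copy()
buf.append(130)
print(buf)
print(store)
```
[1, 8, 130]
[1, 8]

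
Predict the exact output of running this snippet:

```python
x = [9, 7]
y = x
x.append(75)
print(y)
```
[9, 7, 75]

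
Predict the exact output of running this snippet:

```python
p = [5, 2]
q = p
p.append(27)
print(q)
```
[5, 2, 27]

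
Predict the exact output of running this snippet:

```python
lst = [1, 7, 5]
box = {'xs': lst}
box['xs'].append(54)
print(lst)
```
[1, 7, 5, 54]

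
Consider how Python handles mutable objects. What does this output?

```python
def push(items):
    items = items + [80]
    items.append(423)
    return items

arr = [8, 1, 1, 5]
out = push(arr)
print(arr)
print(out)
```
[8, 1, 1, 5]
[8, 1, 1, 5, 80, 423]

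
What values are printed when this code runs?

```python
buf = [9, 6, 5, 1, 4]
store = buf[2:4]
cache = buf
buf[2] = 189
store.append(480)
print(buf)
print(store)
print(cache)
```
[9, 6, 189, 1, 4]
[5, 1, 480]
[9, 6, 189, 1, 4]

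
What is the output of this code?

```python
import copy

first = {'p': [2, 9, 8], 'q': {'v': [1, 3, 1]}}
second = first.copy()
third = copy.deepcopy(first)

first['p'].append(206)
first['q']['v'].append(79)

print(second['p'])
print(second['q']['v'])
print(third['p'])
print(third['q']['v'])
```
[2, 9, 8, 206]
[1, 3, 1, 79]
[2, 9, 8]
[1, 3, 1]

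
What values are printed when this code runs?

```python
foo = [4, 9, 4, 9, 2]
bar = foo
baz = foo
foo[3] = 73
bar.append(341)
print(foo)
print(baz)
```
[4, 9, 4, 73, 2, 341]
[4, 9, 4, 73, 2, 341]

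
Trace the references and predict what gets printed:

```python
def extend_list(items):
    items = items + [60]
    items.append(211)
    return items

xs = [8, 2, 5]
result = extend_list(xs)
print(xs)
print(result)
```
[8, 2, 5]
[8, 2, 5, 60, 211]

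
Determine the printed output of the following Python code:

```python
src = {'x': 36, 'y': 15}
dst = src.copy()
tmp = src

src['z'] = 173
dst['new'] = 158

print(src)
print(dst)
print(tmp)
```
{'x': 36, 'y': 15, 'z': 173}
{'x': 36, 'y': 15, 'new': 158}
{'x': 36, 'y': 15, 'z': 173}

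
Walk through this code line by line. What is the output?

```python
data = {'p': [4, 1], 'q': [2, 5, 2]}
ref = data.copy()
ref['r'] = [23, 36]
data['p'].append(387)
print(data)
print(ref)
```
{'p': [4, 1, 387], 'q': [2, 5, 2]}
{'p': [4, 1, 387], 'q': [2, 5, 2], 'r': [23, 36]}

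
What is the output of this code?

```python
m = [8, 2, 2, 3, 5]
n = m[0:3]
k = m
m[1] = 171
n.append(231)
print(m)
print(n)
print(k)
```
[8, 171, 2, 3, 5]
[8, 2, 2, 231]
[8, 171, 2, 3, 5]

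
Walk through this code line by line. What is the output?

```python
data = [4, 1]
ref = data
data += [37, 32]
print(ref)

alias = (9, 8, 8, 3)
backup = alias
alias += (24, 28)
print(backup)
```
[4, 1, 37, 32]
(9, 8, 8, 3)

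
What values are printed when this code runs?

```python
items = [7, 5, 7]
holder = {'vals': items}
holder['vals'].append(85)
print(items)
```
[7, 5, 7, 85]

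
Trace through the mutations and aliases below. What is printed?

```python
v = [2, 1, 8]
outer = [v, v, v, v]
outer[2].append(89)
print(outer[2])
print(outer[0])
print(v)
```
[2, 1, 8, 89]
[2, 1, 8, 89]
[2, 1, 8, 89]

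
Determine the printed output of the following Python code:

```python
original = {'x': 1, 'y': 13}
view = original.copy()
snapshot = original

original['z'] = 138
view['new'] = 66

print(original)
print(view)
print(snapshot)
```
{'x': 1, 'y': 13, 'z': 138}
{'x': 1, 'y': 13, 'new': 66}
{'x': 1, 'y': 13, 'z': 138}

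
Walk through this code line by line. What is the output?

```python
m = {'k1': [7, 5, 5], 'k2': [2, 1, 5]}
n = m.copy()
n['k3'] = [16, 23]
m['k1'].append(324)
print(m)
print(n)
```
{'k1': [7, 5, 5, 324], 'k2': [2, 1, 5]}
{'k1': [7, 5, 5, 324], 'k2': [2, 1, 5], 'k3': [16, 23]}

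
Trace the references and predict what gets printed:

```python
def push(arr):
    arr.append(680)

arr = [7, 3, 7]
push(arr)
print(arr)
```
[7, 3, 7, 680]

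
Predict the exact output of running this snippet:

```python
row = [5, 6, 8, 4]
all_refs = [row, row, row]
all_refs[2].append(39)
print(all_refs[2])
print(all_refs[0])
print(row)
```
[5, 6, 8, 4, 39]
[5, 6, 8, 4, 39]
[5, 6, 8, 4, 39]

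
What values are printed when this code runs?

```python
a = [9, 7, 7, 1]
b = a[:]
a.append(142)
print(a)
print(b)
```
[9, 7, 7, 1, 142]
[9, 7, 7, 1]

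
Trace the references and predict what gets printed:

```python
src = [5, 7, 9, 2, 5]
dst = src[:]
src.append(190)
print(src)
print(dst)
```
[5, 7, 9, 2, 5, 190]
[5, 7, 9, 2, 5]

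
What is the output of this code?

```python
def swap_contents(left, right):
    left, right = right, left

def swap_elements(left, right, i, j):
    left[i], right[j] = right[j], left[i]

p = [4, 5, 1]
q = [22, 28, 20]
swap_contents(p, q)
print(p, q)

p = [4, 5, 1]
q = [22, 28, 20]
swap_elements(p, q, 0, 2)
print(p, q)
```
[4, 5, 1] [22, 28, 20]
[20, 5, 1] [22, 28, 4]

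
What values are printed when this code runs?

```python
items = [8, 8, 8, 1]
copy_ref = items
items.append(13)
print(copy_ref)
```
[8, 8, 8, 1, 13]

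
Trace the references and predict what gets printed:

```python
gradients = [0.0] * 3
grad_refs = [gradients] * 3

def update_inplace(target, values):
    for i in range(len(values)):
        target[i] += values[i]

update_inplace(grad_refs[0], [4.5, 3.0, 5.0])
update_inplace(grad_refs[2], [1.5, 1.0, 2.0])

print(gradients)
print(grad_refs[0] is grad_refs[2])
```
[6.0, 4.0, 7.0]
True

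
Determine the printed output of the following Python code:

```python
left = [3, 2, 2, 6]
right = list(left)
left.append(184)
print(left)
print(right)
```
[3, 2, 2, 6, 184]
[3, 2, 2, 6]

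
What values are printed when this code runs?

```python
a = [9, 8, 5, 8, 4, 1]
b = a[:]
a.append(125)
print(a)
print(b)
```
[9, 8, 5, 8, 4, 1, 125]
[9, 8, 5, 8, 4, 1]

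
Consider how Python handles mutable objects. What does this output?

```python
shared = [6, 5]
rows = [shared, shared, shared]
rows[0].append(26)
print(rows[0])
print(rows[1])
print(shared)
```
[6, 5, 26]
[6, 5, 26]
[6, 5, 26]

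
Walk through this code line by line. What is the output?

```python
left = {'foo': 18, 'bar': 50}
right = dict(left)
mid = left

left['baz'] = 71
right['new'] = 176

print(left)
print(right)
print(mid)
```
{'foo': 18, 'bar': 50, 'baz': 71}
{'foo': 18, 'bar': 50, 'new': 176}
{'foo': 18, 'bar': 50, 'baz': 71}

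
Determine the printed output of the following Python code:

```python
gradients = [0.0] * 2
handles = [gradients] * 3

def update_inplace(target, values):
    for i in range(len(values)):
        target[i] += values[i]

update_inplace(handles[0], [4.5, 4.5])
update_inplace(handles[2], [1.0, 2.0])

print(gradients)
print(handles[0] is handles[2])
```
[5.5, 6.5]
True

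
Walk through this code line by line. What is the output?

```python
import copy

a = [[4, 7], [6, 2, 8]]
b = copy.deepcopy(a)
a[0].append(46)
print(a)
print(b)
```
[[4, 7, 46], [6, 2, 8]]
[[4, 7], [6, 2, 8]]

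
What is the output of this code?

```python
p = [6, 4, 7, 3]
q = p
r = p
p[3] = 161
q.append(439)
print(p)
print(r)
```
[6, 4, 7, 161, 439]
[6, 4, 7, 161, 439]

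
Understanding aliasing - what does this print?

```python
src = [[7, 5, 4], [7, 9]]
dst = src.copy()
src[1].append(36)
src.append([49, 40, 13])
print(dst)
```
[[7, 5, 4], [7, 9, 36]]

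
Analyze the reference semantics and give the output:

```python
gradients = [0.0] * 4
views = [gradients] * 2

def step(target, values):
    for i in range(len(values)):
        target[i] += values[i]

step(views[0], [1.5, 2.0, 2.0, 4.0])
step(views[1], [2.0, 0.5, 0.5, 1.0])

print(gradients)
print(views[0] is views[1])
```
[3.5, 2.5, 2.5, 5.0]
True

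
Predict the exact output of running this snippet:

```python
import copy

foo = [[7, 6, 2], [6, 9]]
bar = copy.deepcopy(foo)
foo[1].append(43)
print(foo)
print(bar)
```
[[7, 6, 2], [6, 9, 43]]
[[7, 6, 2], [6, 9]]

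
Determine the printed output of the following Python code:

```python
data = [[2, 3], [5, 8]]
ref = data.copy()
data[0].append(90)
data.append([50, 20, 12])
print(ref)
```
[[2, 3, 90], [5, 8]]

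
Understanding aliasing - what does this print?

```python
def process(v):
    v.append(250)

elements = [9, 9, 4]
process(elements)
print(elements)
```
[9, 9, 4, 250]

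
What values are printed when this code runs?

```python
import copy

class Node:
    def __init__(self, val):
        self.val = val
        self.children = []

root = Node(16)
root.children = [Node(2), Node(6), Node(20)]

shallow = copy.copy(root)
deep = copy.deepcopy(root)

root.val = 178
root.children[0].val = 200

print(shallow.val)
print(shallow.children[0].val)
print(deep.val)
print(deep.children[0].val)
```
16
200
16
2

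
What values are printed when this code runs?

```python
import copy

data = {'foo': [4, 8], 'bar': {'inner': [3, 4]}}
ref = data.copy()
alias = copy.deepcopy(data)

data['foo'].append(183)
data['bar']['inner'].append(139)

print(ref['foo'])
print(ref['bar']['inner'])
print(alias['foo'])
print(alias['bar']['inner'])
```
[4, 8, 183]
[3, 4, 139]
[4, 8]
[3, 4]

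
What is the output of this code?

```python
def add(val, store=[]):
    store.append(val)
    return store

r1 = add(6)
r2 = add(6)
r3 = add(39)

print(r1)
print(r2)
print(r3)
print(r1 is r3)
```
[6, 6, 39]
[6, 6, 39]
[6, 6, 39]
True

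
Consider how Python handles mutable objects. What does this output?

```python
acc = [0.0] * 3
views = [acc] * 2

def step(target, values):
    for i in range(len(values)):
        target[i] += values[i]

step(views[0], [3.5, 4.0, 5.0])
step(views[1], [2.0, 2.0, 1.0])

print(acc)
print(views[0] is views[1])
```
[5.5, 6.0, 6.0]
True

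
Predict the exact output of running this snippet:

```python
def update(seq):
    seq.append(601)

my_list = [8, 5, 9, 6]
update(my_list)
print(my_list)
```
[8, 5, 9, 6, 601]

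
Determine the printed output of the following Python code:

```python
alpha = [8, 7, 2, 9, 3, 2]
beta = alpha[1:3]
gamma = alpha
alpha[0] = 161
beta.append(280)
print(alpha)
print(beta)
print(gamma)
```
[161, 7, 2, 9, 3, 2]
[7, 2, 280]
[161, 7, 2, 9, 3, 2]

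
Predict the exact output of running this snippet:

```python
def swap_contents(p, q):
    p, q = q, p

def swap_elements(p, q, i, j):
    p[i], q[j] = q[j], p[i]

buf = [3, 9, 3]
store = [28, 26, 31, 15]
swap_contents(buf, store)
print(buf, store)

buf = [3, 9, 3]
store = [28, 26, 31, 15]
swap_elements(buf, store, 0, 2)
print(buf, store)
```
[3, 9, 3] [28, 26, 31, 15]
[31, 9, 3] [28, 26, 3, 15]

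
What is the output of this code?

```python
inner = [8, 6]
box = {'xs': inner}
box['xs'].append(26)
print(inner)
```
[8, 6, 26]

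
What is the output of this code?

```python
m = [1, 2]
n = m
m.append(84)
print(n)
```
[1, 2, 84]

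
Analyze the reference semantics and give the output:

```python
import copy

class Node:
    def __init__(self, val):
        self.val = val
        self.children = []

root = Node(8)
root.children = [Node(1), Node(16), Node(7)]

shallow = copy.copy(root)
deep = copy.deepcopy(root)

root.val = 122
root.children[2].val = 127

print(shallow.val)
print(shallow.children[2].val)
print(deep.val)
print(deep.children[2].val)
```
8
127
8
7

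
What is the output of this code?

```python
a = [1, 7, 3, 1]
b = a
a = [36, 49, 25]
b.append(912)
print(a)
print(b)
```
[36, 49, 25]
[1, 7, 3, 1, 912]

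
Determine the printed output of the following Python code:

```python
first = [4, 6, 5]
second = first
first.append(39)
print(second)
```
[4, 6, 5, 39]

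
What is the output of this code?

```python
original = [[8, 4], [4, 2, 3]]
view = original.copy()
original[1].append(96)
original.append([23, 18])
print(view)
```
[[8, 4], [4, 2, 3, 96]]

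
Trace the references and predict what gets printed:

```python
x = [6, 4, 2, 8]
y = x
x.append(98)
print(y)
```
[6, 4, 2, 8, 98]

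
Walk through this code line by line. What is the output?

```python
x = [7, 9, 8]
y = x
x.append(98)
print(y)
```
[7, 9, 8, 98]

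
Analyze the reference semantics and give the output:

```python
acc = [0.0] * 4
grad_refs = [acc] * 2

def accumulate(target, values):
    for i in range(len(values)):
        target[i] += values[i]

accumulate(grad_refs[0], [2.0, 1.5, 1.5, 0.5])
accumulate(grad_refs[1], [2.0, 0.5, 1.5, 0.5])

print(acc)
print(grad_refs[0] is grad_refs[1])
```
[4.0, 2.0, 3.0, 1.0]
True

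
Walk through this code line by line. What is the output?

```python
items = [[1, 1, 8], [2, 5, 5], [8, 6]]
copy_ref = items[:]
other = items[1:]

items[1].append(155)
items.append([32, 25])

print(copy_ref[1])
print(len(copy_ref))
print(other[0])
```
[2, 5, 5, 155]
3
[2, 5, 5, 155]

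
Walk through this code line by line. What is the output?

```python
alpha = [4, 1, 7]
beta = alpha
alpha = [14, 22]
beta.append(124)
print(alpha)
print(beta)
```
[14, 22]
[4, 1, 7, 124]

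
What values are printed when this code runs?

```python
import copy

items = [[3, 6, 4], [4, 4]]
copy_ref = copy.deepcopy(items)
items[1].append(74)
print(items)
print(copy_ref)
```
[[3, 6, 4], [4, 4, 74]]
[[3, 6, 4], [4, 4]]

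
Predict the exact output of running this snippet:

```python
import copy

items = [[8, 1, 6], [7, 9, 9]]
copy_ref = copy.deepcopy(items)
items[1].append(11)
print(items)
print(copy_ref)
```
[[8, 1, 6], [7, 9, 9, 11]]
[[8, 1, 6], [7, 9, 9]]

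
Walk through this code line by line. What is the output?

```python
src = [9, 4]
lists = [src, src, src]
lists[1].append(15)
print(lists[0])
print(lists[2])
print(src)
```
[9, 4, 15]
[9, 4, 15]
[9, 4, 15]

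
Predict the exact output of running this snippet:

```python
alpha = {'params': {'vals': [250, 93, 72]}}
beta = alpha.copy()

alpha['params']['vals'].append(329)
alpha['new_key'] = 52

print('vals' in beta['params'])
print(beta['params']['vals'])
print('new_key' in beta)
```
True
[250, 93, 72, 329]
False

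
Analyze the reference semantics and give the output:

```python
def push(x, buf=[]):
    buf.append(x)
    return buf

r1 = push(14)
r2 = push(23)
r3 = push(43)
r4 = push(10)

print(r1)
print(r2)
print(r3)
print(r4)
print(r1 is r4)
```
[14, 23, 43, 10]
[14, 23, 43, 10]
[14, 23, 43, 10]
[14, 23, 43, 10]
True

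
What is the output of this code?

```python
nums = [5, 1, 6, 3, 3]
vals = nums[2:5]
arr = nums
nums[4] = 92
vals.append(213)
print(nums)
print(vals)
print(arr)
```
[5, 1, 6, 3, 92]
[6, 3, 3, 213]
[5, 1, 6, 3, 92]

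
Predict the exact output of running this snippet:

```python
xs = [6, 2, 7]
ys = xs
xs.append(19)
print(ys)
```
[6, 2, 7, 19]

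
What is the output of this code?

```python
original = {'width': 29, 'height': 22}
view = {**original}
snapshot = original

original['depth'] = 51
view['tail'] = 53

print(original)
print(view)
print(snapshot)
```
{'width': 29, 'height': 22, 'depth': 51}
{'width': 29, 'height': 22, 'tail': 53}
{'width': 29, 'height': 22, 'depth': 51}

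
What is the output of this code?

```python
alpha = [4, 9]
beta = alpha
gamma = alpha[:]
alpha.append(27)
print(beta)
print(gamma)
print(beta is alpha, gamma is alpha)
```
[4, 9, 27]
[4, 9]
True False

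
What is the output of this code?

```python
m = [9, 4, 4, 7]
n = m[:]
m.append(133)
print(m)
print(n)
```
[9, 4, 4, 7, 133]
[9, 4, 4, 7]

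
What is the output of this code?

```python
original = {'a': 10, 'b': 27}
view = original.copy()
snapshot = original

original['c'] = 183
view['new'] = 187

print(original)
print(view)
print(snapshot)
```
{'a': 10, 'b': 27, 'c': 183}
{'a': 10, 'b': 27, 'new': 187}
{'a': 10, 'b': 27, 'c': 183}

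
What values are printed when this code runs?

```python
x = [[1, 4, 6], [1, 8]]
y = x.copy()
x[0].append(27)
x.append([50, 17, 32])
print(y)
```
[[1, 4, 6, 27], [1, 8]]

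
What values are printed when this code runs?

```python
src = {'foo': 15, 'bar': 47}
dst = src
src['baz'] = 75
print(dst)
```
{'foo': 15, 'bar': 47, 'baz': 75}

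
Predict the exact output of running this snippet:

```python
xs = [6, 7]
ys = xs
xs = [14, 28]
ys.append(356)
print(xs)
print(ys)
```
[14, 28]
[6, 7, 356]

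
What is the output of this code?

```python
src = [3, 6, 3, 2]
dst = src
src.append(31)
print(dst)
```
[3, 6, 3, 2, 31]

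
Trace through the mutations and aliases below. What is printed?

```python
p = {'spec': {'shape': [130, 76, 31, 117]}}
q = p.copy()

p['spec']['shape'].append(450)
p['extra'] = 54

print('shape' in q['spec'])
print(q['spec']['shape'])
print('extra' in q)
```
True
[130, 76, 31, 117, 450]
False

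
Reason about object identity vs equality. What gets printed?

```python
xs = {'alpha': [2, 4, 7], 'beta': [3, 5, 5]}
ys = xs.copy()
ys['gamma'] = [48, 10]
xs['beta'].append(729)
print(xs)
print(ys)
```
{'alpha': [2, 4, 7], 'beta': [3, 5, 5, 729]}
{'alpha': [2, 4, 7], 'beta': [3, 5, 5, 729], 'gamma': [48, 10]}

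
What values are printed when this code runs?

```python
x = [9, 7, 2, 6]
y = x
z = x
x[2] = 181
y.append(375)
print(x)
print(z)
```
[9, 7, 181, 6, 375]
[9, 7, 181, 6, 375]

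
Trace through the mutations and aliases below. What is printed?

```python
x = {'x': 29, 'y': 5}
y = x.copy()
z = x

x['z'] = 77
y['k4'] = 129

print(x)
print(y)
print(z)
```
{'x': 29, 'y': 5, 'z': 77}
{'x': 29, 'y': 5, 'k4': 129}
{'x': 29, 'y': 5, 'z': 77}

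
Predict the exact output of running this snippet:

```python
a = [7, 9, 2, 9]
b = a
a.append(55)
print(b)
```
[7, 9, 2, 9, 55]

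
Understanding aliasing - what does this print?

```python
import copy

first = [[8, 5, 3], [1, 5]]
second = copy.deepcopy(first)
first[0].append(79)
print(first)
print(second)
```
[[8, 5, 3, 79], [1, 5]]
[[8, 5, 3], [1, 5]]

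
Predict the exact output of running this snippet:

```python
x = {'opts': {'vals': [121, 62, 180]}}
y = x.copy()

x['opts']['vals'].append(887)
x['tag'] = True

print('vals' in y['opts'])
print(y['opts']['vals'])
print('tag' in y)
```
True
[121, 62, 180, 887]
False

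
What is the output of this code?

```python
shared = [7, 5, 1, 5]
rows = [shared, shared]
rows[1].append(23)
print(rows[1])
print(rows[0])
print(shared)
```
[7, 5, 1, 5, 23]
[7, 5, 1, 5, 23]
[7, 5, 1, 5, 23]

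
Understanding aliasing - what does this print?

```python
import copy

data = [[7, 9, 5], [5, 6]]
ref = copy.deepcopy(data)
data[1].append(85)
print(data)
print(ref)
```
[[7, 9, 5], [5, 6, 85]]
[[7, 9, 5], [5, 6]]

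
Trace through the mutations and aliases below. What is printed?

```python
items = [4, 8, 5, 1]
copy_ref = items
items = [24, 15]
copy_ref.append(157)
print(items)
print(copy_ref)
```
[24, 15]
[4, 8, 5, 1, 157]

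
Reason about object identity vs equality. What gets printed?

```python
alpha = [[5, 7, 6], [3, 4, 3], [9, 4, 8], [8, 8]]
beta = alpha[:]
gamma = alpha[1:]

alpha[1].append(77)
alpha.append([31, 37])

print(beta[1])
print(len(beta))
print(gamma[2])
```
[3, 4, 3, 77]
4
[8, 8]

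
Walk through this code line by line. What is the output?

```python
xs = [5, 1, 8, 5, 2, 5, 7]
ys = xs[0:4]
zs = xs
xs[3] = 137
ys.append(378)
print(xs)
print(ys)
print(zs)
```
[5, 1, 8, 137, 2, 5, 7]
[5, 1, 8, 5, 378]
[5, 1, 8, 137, 2, 5, 7]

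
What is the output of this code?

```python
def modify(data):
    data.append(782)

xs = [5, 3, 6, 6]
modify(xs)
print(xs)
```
[5, 3, 6, 6, 782]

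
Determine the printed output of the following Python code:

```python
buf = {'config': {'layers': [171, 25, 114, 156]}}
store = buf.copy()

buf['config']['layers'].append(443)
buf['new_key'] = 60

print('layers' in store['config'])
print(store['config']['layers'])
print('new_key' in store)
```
True
[171, 25, 114, 156, 443]
False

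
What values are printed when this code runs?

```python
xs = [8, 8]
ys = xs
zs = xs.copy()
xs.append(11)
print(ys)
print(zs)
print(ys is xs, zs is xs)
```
[8, 8, 11]
[8, 8]
True False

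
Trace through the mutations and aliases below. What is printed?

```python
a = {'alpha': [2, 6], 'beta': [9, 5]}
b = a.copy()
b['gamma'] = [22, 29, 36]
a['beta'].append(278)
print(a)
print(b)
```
{'alpha': [2, 6], 'beta': [9, 5, 278]}
{'alpha': [2, 6], 'beta': [9, 5, 278], 'gamma': [22, 29, 36]}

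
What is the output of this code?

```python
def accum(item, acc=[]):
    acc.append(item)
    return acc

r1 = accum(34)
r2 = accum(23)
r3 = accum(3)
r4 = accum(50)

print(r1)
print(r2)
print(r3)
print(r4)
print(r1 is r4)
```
[34, 23, 3, 50]
[34, 23, 3, 50]
[34, 23, 3, 50]
[34, 23, 3, 50]
True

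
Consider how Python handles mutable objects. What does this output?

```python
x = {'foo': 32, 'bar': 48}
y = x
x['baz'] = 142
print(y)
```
{'foo': 32, 'bar': 48, 'baz': 142}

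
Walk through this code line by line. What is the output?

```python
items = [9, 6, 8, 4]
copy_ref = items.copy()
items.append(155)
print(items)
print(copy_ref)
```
[9, 6, 8, 4, 155]
[9, 6, 8, 4]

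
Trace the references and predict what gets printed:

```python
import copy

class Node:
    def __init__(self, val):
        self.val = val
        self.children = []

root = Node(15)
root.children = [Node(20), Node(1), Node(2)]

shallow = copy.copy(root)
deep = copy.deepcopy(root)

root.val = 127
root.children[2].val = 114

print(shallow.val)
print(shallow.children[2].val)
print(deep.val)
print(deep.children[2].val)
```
15
114
15
2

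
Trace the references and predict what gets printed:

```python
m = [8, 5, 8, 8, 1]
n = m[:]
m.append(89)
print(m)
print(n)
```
[8, 5, 8, 8, 1, 89]
[8, 5, 8, 8, 1]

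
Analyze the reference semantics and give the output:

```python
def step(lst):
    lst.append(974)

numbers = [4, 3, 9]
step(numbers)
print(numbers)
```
[4, 3, 9, 974]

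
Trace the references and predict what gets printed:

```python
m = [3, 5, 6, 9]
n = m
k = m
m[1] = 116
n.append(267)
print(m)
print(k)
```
[3, 116, 6, 9, 267]
[3, 116, 6, 9, 267]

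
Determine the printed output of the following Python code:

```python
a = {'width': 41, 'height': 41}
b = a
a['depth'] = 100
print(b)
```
{'width': 41, 'height': 41, 'depth': 100}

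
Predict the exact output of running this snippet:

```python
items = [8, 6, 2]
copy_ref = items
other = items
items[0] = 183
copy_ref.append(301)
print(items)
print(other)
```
[183, 6, 2, 301]
[183, 6, 2, 301]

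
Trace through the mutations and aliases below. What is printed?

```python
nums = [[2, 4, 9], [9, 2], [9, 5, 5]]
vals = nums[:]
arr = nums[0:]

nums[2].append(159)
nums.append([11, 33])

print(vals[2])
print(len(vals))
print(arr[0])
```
[9, 5, 5, 159]
3
[2, 4, 9]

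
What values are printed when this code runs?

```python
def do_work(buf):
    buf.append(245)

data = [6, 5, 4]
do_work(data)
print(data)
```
[6, 5, 4, 245]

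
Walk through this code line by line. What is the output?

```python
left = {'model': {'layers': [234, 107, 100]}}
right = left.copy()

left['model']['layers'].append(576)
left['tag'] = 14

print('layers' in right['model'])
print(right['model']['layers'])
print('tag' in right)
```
True
[234, 107, 100, 576]
False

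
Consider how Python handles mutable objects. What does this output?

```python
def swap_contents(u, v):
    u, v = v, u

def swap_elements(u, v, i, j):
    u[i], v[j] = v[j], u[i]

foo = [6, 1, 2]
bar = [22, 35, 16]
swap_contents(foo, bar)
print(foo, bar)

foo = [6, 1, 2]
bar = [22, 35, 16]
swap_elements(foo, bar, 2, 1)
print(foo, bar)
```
[6, 1, 2] [22, 35, 16]
[6, 1, 35] [22, 2, 16]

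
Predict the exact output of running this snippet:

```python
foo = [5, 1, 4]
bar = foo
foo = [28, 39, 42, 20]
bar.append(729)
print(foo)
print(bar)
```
[28, 39, 42, 20]
[5, 1, 4, 729]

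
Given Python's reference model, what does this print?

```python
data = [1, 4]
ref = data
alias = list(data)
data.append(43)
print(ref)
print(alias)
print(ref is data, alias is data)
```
[1, 4, 43]
[1, 4]
True False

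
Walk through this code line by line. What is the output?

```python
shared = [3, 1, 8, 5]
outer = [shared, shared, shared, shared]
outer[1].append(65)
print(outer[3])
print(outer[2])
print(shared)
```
[3, 1, 8, 5, 65]
[3, 1, 8, 5, 65]
[3, 1, 8, 5, 65]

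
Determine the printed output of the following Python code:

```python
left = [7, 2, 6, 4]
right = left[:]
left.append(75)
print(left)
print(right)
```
[7, 2, 6, 4, 75]
[7, 2, 6, 4]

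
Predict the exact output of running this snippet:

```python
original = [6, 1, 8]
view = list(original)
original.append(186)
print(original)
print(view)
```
[6, 1, 8, 186]
[6, 1, 8]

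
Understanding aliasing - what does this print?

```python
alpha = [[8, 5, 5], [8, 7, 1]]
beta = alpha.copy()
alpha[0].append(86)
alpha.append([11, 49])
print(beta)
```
[[8, 5, 5, 86], [8, 7, 1]]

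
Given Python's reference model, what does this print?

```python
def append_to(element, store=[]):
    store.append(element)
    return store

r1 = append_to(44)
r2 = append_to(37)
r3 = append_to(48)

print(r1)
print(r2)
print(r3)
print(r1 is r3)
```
[44, 37, 48]
[44, 37, 48]
[44, 37, 48]
True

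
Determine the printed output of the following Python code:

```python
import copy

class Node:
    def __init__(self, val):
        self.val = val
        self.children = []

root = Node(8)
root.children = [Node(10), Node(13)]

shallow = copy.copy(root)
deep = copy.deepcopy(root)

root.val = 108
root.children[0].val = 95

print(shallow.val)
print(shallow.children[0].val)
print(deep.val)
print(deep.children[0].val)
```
8
95
8
10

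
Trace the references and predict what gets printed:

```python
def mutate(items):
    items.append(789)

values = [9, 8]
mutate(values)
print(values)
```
[9, 8, 789]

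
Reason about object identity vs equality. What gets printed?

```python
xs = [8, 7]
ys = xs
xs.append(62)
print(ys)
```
[8, 7, 62]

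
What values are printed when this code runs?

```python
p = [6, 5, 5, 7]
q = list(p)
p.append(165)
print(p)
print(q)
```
[6, 5, 5, 7, 165]
[6, 5, 5, 7]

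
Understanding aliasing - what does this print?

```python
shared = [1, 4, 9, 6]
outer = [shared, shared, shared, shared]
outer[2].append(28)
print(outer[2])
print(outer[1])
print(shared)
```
[1, 4, 9, 6, 28]
[1, 4, 9, 6, 28]
[1, 4, 9, 6, 28]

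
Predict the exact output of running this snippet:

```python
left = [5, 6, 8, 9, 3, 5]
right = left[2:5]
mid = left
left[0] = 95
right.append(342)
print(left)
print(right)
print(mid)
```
[95, 6, 8, 9, 3, 5]
[8, 9, 3, 342]
[95, 6, 8, 9, 3, 5]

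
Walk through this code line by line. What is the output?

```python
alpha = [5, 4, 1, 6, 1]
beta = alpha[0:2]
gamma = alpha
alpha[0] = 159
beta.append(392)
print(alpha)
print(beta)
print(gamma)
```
[159, 4, 1, 6, 1]
[5, 4, 392]
[159, 4, 1, 6, 1]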